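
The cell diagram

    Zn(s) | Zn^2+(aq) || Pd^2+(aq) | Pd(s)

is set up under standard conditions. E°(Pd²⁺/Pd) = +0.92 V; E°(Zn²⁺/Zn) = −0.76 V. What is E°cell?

+1.68 V

By convention the left-hand electrode in cell notation is the anode (oxidation) and the right-hand electrode is the cathode (reduction).
E°cell = E°(right) − E°(left) = +0.92 − (−0.76) = +1.68 V.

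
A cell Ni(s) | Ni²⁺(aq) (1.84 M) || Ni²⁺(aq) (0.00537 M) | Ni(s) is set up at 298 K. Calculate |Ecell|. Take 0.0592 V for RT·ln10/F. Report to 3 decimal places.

0.075 V

For a concentration cell E°cell = 0, since both electrodes use the same couple.
The compartment with the higher Ni²⁺(aq) concentration (1.84 M) acts as the cathode; ions are reduced there and produced at the dilute (0.00537 M) anode.
With n = 2, Ecell = −(0.0592/2)·log([dilute]/[conc]) = −(0.0592/2)·log(0.00537/1.84) = +0.075 V.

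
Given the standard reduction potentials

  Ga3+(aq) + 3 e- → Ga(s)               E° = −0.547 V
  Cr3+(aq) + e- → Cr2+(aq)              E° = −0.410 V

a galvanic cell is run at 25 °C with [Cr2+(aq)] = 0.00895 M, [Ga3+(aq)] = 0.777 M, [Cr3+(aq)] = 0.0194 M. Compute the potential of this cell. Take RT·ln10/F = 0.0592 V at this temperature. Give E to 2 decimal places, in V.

Cr³⁺/Cr²⁺ is reduced (cathode, E° = −0.410 V) and Ga³⁺/Ga is oxidized (anode).
The standard potential is −0.410 − (−0.547) = +0.137 V and the balanced reaction transfers n = 3 electrons.
For the overall reaction 3 Cr3+(aq) + Ga(s) → 3 Cr2+(aq) + Ga3+(aq), Q = ([Cr2+(aq)]^3·[Ga3+(aq)]) / [Cr3+(aq)]^3 = 0.0763, giving log Q = −1.118.
Applying E = E° − (RT ln10/nF)·log Q gives +0.137 − (0.0592/3)(−1.118) = +0.16 V.

+0.16 V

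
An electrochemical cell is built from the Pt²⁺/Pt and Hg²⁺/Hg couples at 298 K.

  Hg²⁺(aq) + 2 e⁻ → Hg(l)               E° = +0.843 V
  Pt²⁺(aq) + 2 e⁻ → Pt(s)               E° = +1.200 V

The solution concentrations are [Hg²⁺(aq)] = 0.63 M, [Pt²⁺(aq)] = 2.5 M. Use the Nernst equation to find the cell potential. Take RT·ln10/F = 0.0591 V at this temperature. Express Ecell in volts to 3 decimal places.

+0.375 V

Pt²⁺/Pt is reduced (cathode, E° = +1.200 V) and Hg²⁺/Hg is oxidized (anode).
E°cell = E°cat − E°an = +1.200 − (+0.843) = +0.357 V; n = 2.
For the overall reaction Pt²⁺(aq) + Hg(l) → Pt(s) + Hg²⁺(aq), Q = [Hg²⁺(aq)] / [Pt²⁺(aq)] = 0.252, giving log Q = −0.599.
E = E° − (0.0591/n)·log Q = +0.357 − (0.0591/2)(−0.599) = +0.375 V.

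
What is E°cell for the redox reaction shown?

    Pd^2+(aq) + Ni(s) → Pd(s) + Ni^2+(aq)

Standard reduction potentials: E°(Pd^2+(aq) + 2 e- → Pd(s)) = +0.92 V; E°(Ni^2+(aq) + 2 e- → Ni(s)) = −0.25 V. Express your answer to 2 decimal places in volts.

Pd^2+(aq) gains electrons, so the Pd²⁺/Pd couple is the cathode; the Ni²⁺/Ni couple is the anode.
E°cell = E°(cathode) − E°(anode) = +0.92 − (−0.25) = +1.17 V.
The positive value indicates the reaction is spontaneous as written.

+1.17 V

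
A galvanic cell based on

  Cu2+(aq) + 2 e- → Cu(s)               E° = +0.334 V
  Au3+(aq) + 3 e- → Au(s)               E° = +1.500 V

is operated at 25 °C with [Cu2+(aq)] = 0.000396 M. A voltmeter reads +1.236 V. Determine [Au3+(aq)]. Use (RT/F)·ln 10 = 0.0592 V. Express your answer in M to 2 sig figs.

The Au³⁺/Au couple has the larger reduction potential, so it is the cathode: E°cell = +1.500 − (+0.334) = +1.166 V and n = 6.
Rearranging E = E° − (0.0592/n)·log Q gives log Q = 6(+1.166 − (+1.236))/0.0592 = −7.095.
Balancing electrons gives 2 Au3+(aq) + 3 Cu(s) → 2 Au(s) + 3 Cu2+(aq); thus Q = [Cu2+(aq)]^3 / [Au3+(aq)]^2.
Isolating [Au3+(aq)] in Q = 10^{−7.095} yields log [Au3+(aq)] = −1.556, i.e. 0.028 M.

0.028 M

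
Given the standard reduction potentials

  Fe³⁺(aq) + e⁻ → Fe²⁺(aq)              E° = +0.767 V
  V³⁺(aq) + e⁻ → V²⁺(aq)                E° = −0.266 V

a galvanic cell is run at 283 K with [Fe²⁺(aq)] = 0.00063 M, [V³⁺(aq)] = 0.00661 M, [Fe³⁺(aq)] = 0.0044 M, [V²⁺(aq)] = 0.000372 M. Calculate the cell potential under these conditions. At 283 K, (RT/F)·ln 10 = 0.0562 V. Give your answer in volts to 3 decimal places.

+1.010 V

Since E°(Fe³⁺/Fe²⁺) > E°(V³⁺/V²⁺), Fe³⁺/Fe²⁺ serves as the cathode.
The standard potential is +0.767 − (−0.266) = +1.033 V and the balanced reaction transfers n = 1 electron.
Balancing gives Fe³⁺(aq) + V²⁺(aq) → Fe²⁺(aq) + V³⁺(aq); hence Q = ([Fe²⁺(aq)]·[V³⁺(aq)]) / ([Fe³⁺(aq)]·[V²⁺(aq)]) = 2.54 (log Q = 0.406).
Applying E = E° − (RT ln10/nF)·log Q gives +1.033 − (0.0562/1)(0.406) = +1.010 V.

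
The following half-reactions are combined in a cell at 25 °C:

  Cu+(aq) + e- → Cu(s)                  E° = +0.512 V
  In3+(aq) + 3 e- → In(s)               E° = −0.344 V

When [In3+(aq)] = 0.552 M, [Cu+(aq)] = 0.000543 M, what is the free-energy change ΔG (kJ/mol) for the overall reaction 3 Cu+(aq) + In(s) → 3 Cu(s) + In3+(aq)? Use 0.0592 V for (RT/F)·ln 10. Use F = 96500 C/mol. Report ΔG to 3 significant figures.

−193 kJ/mol

E°cell = +0.512 − (−0.344) = +0.856 V; the balanced reaction transfers n = 3 electrons.
The reaction quotient is [In3+(aq)] / [Cu+(aq)]^3 = 3.45×10^9; by Nernst, E = +0.856 − (0.0592/3)(9.538) = +0.6678 V.
Then ΔG = −nFE = −3 × 96500 × +0.6678 J/mol = −193 kJ/mol.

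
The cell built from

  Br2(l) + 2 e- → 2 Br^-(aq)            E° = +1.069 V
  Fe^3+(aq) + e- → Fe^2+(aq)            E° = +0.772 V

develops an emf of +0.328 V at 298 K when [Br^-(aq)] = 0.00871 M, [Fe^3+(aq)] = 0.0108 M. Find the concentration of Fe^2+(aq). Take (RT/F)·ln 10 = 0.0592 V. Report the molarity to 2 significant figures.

0.00031 M

Br₂/Br⁻ is the cathode (higher E°); E°cell = +1.069 − (+0.772) = +0.297 V with n = 2.
Since E = E° − (0.0592/n)·log Q, log Q = n(E° − E)/0.0592 = −1.047.
For Br2(l) + 2 Fe^2+(aq) → 2 Br^-(aq) + 2 Fe^3+(aq), the reaction quotient is Q = ([Br^-(aq)]^2·[Fe^3+(aq)]^2) / [Fe^2+(aq)]^2.
Isolating [Fe^2+(aq)] in Q = 10^{−1.047} yields log [Fe^2+(aq)] = −3.503, i.e. 0.00031 M.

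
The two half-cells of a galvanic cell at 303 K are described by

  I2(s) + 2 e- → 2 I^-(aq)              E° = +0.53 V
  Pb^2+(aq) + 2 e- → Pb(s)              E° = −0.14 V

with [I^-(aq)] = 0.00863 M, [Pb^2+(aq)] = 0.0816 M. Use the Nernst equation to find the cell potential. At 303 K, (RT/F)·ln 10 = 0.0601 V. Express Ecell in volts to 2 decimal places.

+0.83 V

The I₂/I⁻ couple has the more positive E°, so it is the cathode; Pb²⁺/Pb is the anode.
E°cell = +0.53 − (−0.14) = +0.67 V, with n = 2 electrons transferred.
The balanced reaction is I2(s) + Pb(s) → 2 I^-(aq) + Pb^2+(aq), so Q = [I^-(aq)]^2·[Pb^2+(aq)] = 6.08×10^−6 and log Q = −5.216.
E = E° − (0.0601/n)·log Q = +0.67 − (0.0601/2)(−5.216) = +0.83 V.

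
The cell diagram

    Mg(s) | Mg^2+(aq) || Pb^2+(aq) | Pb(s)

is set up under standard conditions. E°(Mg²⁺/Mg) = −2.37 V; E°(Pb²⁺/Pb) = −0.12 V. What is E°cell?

By convention the left-hand electrode in cell notation is the anode (oxidation) and the right-hand electrode is the cathode (reduction).
E°cell = E°(right) − E°(left) = −0.12 − (−2.37) = +2.25 V.

+2.25 V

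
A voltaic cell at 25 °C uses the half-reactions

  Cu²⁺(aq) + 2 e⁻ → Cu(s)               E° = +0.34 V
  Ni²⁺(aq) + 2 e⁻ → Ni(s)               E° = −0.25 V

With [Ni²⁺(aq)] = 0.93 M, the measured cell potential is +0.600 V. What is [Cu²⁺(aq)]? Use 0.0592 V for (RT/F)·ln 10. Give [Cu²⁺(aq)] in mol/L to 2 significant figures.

The Cu²⁺/Cu couple has the larger reduction potential, so it is the cathode: E°cell = +0.34 − (−0.25) = +0.59 V and n = 2.
Since E = E° − (0.0592/n)·log Q, log Q = n(E° − E)/0.0592 = −0.338.
For Cu²⁺(aq) + Ni(s) → Cu(s) + Ni²⁺(aq), the reaction quotient is Q = [Ni²⁺(aq)] / [Cu²⁺(aq)].
Substituting the known concentrations and solving, log [Cu²⁺(aq)] = 0.306 and [Cu²⁺(aq)] = 2.0 M.

2.0 M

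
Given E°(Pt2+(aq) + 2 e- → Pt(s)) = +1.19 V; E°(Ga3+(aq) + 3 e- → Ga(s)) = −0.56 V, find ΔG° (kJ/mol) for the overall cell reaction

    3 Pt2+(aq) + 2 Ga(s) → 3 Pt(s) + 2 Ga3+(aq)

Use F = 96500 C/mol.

In the reaction as written Pt2+(aq) is reduced, so the Pt²⁺/Pt couple is the cathode and Ga³⁺/Ga is the anode.
E°cell = +1.19 − (−0.56) = +1.75 V; balancing electrons gives n = 6.
ΔG° = −nFE°cell = −(6)(96500)(+1.75) J/mol = −1013 kJ/mol.

−1013 kJ/mol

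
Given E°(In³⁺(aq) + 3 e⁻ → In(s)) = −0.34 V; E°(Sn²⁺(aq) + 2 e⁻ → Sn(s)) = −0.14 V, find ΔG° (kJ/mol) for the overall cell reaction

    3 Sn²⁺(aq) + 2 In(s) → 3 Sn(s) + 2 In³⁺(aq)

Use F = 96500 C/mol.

−116 kJ/mol

In the reaction as written Sn²⁺(aq) is reduced, so the Sn²⁺/Sn couple is the cathode and In³⁺/In is the anode.
E°cell = −0.14 − (−0.34) = +0.20 V; balancing electrons gives n = 6.
ΔG° = −nFE°cell = −(6)(96500)(+0.20) J/mol = −116 kJ/mol.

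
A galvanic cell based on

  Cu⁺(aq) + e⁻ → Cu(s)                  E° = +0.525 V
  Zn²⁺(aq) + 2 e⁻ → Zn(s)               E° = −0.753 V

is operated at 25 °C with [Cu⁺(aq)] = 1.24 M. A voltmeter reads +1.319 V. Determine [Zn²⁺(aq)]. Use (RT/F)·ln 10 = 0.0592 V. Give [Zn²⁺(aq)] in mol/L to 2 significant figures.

0.063 M

With Cu⁺/Cu at the cathode and Zn²⁺/Zn at the anode, E°cell = +0.525 − (−0.753) = +1.278 V (n = 2).
From the Nernst equation, log Q = n(E° − E)/0.0592 = 2·(+1.278 − (+1.319))/0.0592 = −1.385.
For 2 Cu⁺(aq) + Zn(s) → 2 Cu(s) + Zn²⁺(aq), the reaction quotient is Q = [Zn²⁺(aq)] / [Cu⁺(aq)]^2.
Solving for the unknown gives log [Zn²⁺(aq)] = −1.198, so [Zn²⁺(aq)] ≈ 0.063 M.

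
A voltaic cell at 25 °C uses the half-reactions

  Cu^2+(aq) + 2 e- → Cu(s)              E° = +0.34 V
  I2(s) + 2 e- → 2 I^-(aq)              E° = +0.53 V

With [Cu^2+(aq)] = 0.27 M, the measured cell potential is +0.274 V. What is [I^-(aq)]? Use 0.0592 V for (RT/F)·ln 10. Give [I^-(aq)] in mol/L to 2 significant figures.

0.073 M

The I₂/I⁻ couple has the larger reduction potential, so it is the cathode: E°cell = +0.53 − (+0.34) = +0.19 V and n = 2.
From the Nernst equation, log Q = n(E° − E)/0.0592 = 2·(+0.19 − (+0.274))/0.0592 = −2.838.
For I2(s) + Cu(s) → 2 I^-(aq) + Cu^2+(aq), the reaction quotient is Q = [I^-(aq)]^2·[Cu^2+(aq)].
Isolating [I^-(aq)] in Q = 10^{−2.838} yields log [I^-(aq)] = −1.135, i.e. 0.073 M.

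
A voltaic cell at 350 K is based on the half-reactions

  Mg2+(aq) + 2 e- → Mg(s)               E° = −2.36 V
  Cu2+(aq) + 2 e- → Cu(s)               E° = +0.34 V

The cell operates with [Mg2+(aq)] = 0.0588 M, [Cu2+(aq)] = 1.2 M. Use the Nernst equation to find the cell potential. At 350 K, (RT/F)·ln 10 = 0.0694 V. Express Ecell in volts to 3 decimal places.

+2.745 V

Since E°(Cu²⁺/Cu) > E°(Mg²⁺/Mg), Cu²⁺/Cu serves as the cathode.
E°cell = +0.34 − (−2.36) = +2.70 V, with n = 2 electrons transferred.
The balanced reaction is Cu2+(aq) + Mg(s) → Cu(s) + Mg2+(aq), so Q = [Mg2+(aq)] / [Cu2+(aq)] = 0.049 and log Q = −1.310.
Applying E = E° − (RT ln10/nF)·log Q gives +2.70 − (0.0694/2)(−1.310) = +2.745 V.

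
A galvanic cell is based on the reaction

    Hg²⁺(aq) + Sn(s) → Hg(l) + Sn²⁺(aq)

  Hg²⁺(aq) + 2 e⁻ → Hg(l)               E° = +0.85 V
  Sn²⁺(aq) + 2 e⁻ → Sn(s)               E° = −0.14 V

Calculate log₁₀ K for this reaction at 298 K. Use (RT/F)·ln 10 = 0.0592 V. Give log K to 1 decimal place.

The Hg²⁺/Hg couple is reduced (cathode); E°cell = +0.85 − (−0.14) = +0.99 V with n = 2.
At equilibrium E = 0, so log K = nE°cell / 0.0592 = (2)(+0.99) / 0.0592 = 33.4.

log K = 33.4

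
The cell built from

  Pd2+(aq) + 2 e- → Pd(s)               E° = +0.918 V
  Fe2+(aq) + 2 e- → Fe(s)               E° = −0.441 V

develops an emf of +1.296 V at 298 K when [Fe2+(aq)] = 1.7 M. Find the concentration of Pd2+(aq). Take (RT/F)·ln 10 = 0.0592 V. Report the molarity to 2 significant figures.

0.013 M

The Pd²⁺/Pd couple has the larger reduction potential, so it is the cathode: E°cell = +0.918 − (−0.441) = +1.359 V and n = 2.
Rearranging E = E° − (0.0592/n)·log Q gives log Q = 2(+1.359 − (+1.296))/0.0592 = 2.128.
Balancing electrons gives Pd2+(aq) + Fe(s) → Pd(s) + Fe2+(aq); thus Q = [Fe2+(aq)] / [Pd2+(aq)].
Substituting the known concentrations and solving, log [Pd2+(aq)] = −1.898 and [Pd2+(aq)] = 0.013 M.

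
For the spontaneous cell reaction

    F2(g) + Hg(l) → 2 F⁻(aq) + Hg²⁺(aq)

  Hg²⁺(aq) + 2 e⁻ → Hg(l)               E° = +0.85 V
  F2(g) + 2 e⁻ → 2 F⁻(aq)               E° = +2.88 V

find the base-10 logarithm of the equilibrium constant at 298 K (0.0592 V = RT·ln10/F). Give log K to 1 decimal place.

The F₂/F⁻ couple is reduced (cathode); E°cell = +2.88 − (+0.85) = +2.03 V with n = 2.
At equilibrium E = 0, so log K = nE°cell / 0.0592 = (2)(+2.03) / 0.0592 = 68.6.

log K = 68.6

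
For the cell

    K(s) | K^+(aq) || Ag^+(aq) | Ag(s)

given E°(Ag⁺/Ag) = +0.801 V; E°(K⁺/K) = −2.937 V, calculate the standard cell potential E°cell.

By convention the left-hand electrode in cell notation is the anode (oxidation) and the right-hand electrode is the cathode (reduction).
E°cell = E°(right) − E°(left) = +0.801 − (−2.937) = +3.738 V.

+3.738 V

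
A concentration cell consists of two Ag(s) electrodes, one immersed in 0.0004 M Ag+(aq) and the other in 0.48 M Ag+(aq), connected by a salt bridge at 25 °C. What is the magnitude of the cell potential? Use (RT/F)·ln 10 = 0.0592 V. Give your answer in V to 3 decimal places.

For a concentration cell E°cell = 0, since both electrodes use the same couple.
The compartment with the higher Ag+(aq) concentration (0.48 M) acts as the cathode; ions are reduced there and produced at the dilute (0.0004 M) anode.
With n = 1, Ecell = −(0.0592/1)·log([dilute]/[conc]) = −(0.0592/1)·log(0.0004/0.48) = +0.182 V.

0.182 V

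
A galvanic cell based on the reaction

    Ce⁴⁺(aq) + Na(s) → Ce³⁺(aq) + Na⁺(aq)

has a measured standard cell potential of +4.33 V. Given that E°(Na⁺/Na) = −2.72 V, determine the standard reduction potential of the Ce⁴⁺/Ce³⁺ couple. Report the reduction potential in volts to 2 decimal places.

In the reaction as written the Ce⁴⁺/Ce³⁺ couple is reduced (cathode) and Na⁺/Na is oxidized (anode), so E°cell = E°(Ce⁴⁺/Ce³⁺) − E°(Na⁺/Na).
E°(Ce⁴⁺/Ce³⁺) = E°cell + E°(anode) = +4.33 + (−2.72) = +1.61 V.

+1.61 V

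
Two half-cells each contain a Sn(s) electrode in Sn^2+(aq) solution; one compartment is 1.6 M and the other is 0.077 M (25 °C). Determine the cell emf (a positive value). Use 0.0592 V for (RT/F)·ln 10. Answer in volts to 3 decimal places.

For a concentration cell E°cell = 0, since both electrodes use the same couple.
The compartment with the higher Sn^2+(aq) concentration (1.6 M) acts as the cathode; ions are reduced there and produced at the dilute (0.077 M) anode.
With n = 2, Ecell = −(0.0592/2)·log([dilute]/[conc]) = −(0.0592/2)·log(0.077/1.6) = +0.039 V.

0.039 V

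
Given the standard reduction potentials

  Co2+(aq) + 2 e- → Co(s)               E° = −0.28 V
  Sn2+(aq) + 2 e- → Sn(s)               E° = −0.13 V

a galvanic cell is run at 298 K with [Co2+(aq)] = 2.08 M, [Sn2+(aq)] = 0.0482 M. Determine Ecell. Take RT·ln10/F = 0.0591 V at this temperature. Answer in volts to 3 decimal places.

Since E°(Sn²⁺/Sn) > E°(Co²⁺/Co), Sn²⁺/Sn serves as the cathode.
E°cell = −0.13 − (−0.28) = +0.15 V, with n = 2 electrons transferred.
For the overall reaction Sn2+(aq) + Co(s) → Sn(s) + Co2+(aq), Q = [Co2+(aq)] / [Sn2+(aq)] = 43.2, giving log Q = 1.635.
E = E° − (0.0591/n)·log Q = +0.15 − (0.0591/2)(1.635) = +0.102 V.

+0.102 V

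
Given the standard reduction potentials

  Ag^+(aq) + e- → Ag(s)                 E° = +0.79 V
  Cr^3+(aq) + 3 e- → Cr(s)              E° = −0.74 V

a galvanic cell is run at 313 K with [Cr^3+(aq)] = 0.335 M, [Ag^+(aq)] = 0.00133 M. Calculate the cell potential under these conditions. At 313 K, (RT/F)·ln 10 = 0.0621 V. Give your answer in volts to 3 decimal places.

Since E°(Ag⁺/Ag) > E°(Cr³⁺/Cr), Ag⁺/Ag serves as the cathode.
The standard potential is +0.79 − (−0.74) = +1.53 V and the balanced reaction transfers n = 3 electrons.
Balancing gives 3 Ag^+(aq) + Cr(s) → 3 Ag(s) + Cr^3+(aq); hence Q = [Cr^3+(aq)] / [Ag^+(aq)]^3 = 1.42×10^8 (log Q = 8.153).
By the Nernst equation, E = +1.53 − (0.0621/3)·(8.153) = +1.361 V.

+1.361 V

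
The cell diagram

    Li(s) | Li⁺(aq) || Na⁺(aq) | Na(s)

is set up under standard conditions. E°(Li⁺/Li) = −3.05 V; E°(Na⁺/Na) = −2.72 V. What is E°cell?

By convention the left-hand electrode in cell notation is the anode (oxidation) and the right-hand electrode is the cathode (reduction).
E°cell = E°(right) − E°(left) = −2.72 − (−3.05) = +0.33 V.

+0.33 V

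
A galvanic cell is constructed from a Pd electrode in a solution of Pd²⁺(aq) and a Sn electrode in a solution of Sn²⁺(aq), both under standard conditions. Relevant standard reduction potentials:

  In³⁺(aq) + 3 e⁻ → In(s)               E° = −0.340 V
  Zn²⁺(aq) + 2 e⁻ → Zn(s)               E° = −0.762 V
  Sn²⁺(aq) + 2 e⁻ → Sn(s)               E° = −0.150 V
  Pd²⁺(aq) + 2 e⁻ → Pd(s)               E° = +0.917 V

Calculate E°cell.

The Pd²⁺/Pd couple has the higher E°, so Pd ion is reduced (cathode) and Sn is oxidized (anode).
E°cell = E°(cathode) − E°(anode) = +0.917 − (−0.150) = +1.067 V.

+1.067 V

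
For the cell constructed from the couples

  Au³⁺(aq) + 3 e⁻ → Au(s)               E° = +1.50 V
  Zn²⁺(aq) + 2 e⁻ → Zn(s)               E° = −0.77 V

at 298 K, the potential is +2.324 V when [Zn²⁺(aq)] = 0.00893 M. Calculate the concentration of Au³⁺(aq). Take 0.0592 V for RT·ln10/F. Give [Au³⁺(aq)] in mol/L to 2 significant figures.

Au³⁺/Au is the cathode (higher E°); E°cell = +1.50 − (−0.77) = +2.27 V with n = 6.
Since E = E° − (0.0592/n)·log Q, log Q = n(E° − E)/0.0592 = −5.473.
Balancing electrons gives 2 Au³⁺(aq) + 3 Zn(s) → 2 Au(s) + 3 Zn²⁺(aq); thus Q = [Zn²⁺(aq)]^3 / [Au³⁺(aq)]^2.
Substituting the known concentrations and solving, log [Au³⁺(aq)] = −0.337 and [Au³⁺(aq)] = 0.46 M.

0.46 M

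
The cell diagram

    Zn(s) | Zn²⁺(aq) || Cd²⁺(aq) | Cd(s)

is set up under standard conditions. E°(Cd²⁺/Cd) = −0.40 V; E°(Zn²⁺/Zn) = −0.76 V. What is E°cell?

By convention the left-hand electrode in cell notation is the anode (oxidation) and the right-hand electrode is the cathode (reduction).
E°cell = E°(right) − E°(left) = −0.40 − (−0.76) = +0.36 V.

+0.36 V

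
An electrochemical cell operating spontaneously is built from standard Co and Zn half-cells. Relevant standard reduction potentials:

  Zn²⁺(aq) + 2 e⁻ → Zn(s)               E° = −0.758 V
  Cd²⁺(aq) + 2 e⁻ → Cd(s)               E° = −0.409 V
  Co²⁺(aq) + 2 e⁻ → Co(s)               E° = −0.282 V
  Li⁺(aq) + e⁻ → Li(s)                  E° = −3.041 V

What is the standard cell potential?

+0.476 V

The Co²⁺/Co couple has the higher E°, so Co ion is reduced (cathode) and Zn is oxidized (anode).
E°cell = E°(cathode) − E°(anode) = −0.282 − (−0.758) = +0.476 V.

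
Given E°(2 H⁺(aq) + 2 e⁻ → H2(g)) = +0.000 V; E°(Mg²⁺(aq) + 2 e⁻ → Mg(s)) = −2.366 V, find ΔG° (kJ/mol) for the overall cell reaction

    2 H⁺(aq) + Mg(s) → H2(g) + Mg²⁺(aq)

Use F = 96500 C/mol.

In the reaction as written H⁺(aq) is reduced, so the 2H⁺/H₂ couple is the cathode and Mg²⁺/Mg is the anode.
E°cell = +0.000 − (−2.366) = +2.366 V; balancing electrons gives n = 2.
ΔG° = −nFE°cell = −(2)(96500)(+2.366) J/mol = −457 kJ/mol.

−457 kJ/mol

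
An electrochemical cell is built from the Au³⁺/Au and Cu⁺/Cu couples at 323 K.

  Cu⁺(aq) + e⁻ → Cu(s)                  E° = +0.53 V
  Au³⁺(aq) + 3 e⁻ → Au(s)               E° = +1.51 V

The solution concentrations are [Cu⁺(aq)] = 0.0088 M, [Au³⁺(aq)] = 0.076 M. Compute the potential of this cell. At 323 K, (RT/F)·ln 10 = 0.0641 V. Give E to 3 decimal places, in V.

+1.088 V

The Au³⁺/Au couple has the more positive E°, so it is the cathode; Cu⁺/Cu is the anode.
The standard potential is +1.51 − (+0.53) = +0.98 V and the balanced reaction transfers n = 3 electrons.
Balancing gives Au³⁺(aq) + 3 Cu(s) → Au(s) + 3 Cu⁺(aq); hence Q = [Cu⁺(aq)]^3 / [Au³⁺(aq)] = 8.97×10^−6 (log Q = −5.047).
By the Nernst equation, E = +0.98 − (0.0641/3)·(−5.047) = +1.088 V.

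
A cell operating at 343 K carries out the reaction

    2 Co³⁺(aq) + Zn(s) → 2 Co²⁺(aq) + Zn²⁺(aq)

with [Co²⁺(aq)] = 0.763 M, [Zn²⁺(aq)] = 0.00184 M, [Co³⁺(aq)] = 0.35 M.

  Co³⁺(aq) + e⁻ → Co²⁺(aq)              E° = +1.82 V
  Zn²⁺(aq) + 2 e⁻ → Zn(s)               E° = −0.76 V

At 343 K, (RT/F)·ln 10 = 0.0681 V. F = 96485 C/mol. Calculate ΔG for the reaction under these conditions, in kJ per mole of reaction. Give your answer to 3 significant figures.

−511 kJ/mol

With Co³⁺/Co²⁺ reduced at the cathode, E°cell = +1.82 − (−0.76) = +2.58 V and n = 2.
Here Q = ([Co²⁺(aq)]^2·[Zn²⁺(aq)]) / [Co³⁺(aq)]^2 = 0.00874 (log Q = −2.058), giving E = +2.58 − (0.0681/2)·(−2.058) = +2.6501 V.
Finally ΔG = −nFE = −(2)(96485 C/mol)(+2.6501 V) = −511 kJ/mol.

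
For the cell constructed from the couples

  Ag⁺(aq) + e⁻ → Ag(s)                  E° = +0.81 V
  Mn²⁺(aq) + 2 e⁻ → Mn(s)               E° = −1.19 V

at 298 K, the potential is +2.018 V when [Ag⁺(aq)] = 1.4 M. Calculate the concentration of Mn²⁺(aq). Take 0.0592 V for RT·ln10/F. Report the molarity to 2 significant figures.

0.48 M

Ag⁺/Ag is the cathode (higher E°); E°cell = +0.81 − (−1.19) = +2.00 V with n = 2.
From the Nernst equation, log Q = n(E° − E)/0.0592 = 2·(+2.00 − (+2.018))/0.0592 = −0.608.
The balanced reaction is 2 Ag⁺(aq) + Mn(s) → 2 Ag(s) + Mn²⁺(aq), so Q = [Mn²⁺(aq)] / [Ag⁺(aq)]^2.
Isolating [Mn²⁺(aq)] in Q = 10^{−0.608} yields log [Mn²⁺(aq)] = −0.316, i.e. 0.48 M.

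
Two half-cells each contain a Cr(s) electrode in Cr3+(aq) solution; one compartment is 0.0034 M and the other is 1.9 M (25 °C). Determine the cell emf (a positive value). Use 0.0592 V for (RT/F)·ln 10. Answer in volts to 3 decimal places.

0.054 V

For a concentration cell E°cell = 0, since both electrodes use the same couple.
The compartment with the higher Cr3+(aq) concentration (1.9 M) acts as the cathode; ions are reduced there and produced at the dilute (0.0034 M) anode.
With n = 3, Ecell = −(0.0592/3)·log([dilute]/[conc]) = −(0.0592/3)·log(0.0034/1.9) = +0.054 V.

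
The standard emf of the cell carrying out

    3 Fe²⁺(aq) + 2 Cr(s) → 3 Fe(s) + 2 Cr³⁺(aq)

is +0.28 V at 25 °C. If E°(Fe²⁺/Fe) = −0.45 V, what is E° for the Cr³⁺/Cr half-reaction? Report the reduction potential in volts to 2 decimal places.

−0.73 V

In the reaction as written the Fe²⁺/Fe couple is reduced (cathode) and Cr³⁺/Cr is oxidized (anode), so E°cell = E°(Fe²⁺/Fe) − E°(Cr³⁺/Cr).
E°(Cr³⁺/Cr) = E°(cathode) − E°cell = −0.45 − (+0.28) = −0.73 V.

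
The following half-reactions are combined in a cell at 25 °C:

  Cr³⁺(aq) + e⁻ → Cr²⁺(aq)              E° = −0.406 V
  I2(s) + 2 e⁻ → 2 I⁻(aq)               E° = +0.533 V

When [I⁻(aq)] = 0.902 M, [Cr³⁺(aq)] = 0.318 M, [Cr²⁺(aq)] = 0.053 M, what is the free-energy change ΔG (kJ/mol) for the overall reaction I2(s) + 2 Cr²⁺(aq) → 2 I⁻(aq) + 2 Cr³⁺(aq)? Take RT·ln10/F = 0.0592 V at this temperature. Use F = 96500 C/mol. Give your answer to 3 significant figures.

With I₂/I⁻ reduced at the cathode, E°cell = +0.533 − (−0.406) = +0.939 V and n = 2.
The reaction quotient is ([I⁻(aq)]^2·[Cr³⁺(aq)]^2) / [Cr²⁺(aq)]^2 = 29.3; by Nernst, E = +0.939 − (0.0592/2)(1.467) = +0.8956 V.
Then ΔG = −nFE = −2 × 96500 × +0.8956 J/mol = −173 kJ/mol.

−173 kJ/mol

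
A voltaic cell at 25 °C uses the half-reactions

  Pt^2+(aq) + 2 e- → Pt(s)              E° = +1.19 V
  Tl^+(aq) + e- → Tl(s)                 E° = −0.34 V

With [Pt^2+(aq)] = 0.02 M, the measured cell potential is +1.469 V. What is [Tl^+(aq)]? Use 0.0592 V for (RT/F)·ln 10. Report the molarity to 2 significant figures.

The Pt²⁺/Pt couple has the larger reduction potential, so it is the cathode: E°cell = +1.19 − (−0.34) = +1.53 V and n = 2.
From the Nernst equation, log Q = n(E° − E)/0.0592 = 2·(+1.53 − (+1.469))/0.0592 = 2.061.
Balancing electrons gives Pt^2+(aq) + 2 Tl(s) → Pt(s) + 2 Tl^+(aq); thus Q = [Tl^+(aq)]^2 / [Pt^2+(aq)].
Substituting the known concentrations and solving, log [Tl^+(aq)] = 0.181 and [Tl^+(aq)] = 1.5 M.

1.5 M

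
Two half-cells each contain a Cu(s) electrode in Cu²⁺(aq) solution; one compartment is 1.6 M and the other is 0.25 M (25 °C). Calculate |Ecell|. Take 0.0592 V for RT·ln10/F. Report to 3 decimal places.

0.024 V

For a concentration cell E°cell = 0, since both electrodes use the same couple.
The compartment with the higher Cu²⁺(aq) concentration (1.6 M) acts as the cathode; ions are reduced there and produced at the dilute (0.25 M) anode.
With n = 2, Ecell = −(0.0592/2)·log([dilute]/[conc]) = −(0.0592/2)·log(0.25/1.6) = +0.024 V.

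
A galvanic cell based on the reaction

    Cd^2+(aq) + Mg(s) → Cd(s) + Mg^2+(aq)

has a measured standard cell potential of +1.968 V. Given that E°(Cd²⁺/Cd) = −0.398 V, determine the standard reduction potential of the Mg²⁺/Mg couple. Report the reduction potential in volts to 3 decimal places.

−2.366 V

In the reaction as written the Cd²⁺/Cd couple is reduced (cathode) and Mg²⁺/Mg is oxidized (anode), so E°cell = E°(Cd²⁺/Cd) − E°(Mg²⁺/Mg).
E°(Mg²⁺/Mg) = E°(cathode) − E°cell = −0.398 − (+1.968) = −2.366 V.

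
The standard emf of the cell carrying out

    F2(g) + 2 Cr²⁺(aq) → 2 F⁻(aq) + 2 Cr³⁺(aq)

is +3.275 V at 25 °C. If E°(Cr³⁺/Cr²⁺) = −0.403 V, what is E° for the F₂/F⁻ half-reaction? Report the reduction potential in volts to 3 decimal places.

In the reaction as written the F₂/F⁻ couple is reduced (cathode) and Cr³⁺/Cr²⁺ is oxidized (anode), so E°cell = E°(F₂/F⁻) − E°(Cr³⁺/Cr²⁺).
E°(F₂/F⁻) = E°cell + E°(anode) = +3.275 + (−0.403) = +2.872 V.

+2.872 V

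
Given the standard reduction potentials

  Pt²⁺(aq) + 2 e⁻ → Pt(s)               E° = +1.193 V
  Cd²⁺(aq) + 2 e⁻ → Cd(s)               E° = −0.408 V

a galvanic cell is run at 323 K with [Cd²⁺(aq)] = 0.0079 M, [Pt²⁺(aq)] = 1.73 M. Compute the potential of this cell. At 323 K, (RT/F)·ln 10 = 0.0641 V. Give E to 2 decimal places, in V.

Pt²⁺/Pt is reduced (cathode, E° = +1.193 V) and Cd²⁺/Cd is oxidized (anode).
E°cell = +1.193 − (−0.408) = +1.601 V, with n = 2 electrons transferred.
The balanced reaction is Pt²⁺(aq) + Cd(s) → Pt(s) + Cd²⁺(aq), so Q = [Cd²⁺(aq)] / [Pt²⁺(aq)] = 0.00457 and log Q = −2.340.
E = E° − (0.0641/n)·log Q = +1.601 − (0.0641/2)(−2.340) = +1.68 V.

+1.68 V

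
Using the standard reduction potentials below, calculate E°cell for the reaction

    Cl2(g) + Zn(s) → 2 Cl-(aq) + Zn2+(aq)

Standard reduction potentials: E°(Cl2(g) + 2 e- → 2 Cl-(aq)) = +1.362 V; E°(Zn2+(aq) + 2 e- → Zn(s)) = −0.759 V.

+2.121 V

In the reaction as written, Cl2(g) is reduced (cathode) and Zn2+(aq) is produced by oxidation at the anode.
E°cell = E°(cathode) − E°(anode) = +1.362 − (−0.759) = +2.121 V.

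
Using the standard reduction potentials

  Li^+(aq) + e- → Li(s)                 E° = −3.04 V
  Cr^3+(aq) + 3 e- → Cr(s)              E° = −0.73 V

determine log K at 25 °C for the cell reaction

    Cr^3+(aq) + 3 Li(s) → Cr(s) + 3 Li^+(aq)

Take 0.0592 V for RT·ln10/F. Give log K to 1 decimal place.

The Cr³⁺/Cr couple is reduced (cathode); E°cell = −0.73 − (−3.04) = +2.31 V with n = 3.
At equilibrium E = 0, so log K = nE°cell / 0.0592 = (3)(+2.31) / 0.0592 = 117.1.

log K = 117.1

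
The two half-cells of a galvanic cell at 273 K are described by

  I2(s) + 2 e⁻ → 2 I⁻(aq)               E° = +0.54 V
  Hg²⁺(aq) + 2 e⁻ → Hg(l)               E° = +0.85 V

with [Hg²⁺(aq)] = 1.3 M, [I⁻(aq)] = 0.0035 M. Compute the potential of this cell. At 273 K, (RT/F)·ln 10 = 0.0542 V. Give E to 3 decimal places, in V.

+0.180 V

The Hg²⁺/Hg couple has the more positive E°, so it is the cathode; I₂/I⁻ is the anode.
E°cell = E°cat − E°an = +0.85 − (+0.54) = +0.31 V; n = 2.
The balanced reaction is Hg²⁺(aq) + 2 I⁻(aq) → Hg(l) + I2(s), so Q = 1 / ([Hg²⁺(aq)]·[I⁻(aq)]^2) = 6.28×10^4 and log Q = 4.798.
Applying E = E° − (RT ln10/nF)·log Q gives +0.31 − (0.0542/2)(4.798) = +0.180 V.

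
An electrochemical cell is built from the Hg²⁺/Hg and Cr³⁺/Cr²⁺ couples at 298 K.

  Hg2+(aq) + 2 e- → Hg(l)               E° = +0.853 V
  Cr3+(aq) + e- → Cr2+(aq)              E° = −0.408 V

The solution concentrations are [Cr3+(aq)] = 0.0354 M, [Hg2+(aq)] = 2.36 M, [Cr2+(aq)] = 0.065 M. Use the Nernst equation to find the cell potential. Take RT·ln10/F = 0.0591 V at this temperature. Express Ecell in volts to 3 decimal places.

+1.288 V

Hg²⁺/Hg is reduced (cathode, E° = +0.853 V) and Cr³⁺/Cr²⁺ is oxidized (anode).
The standard potential is +0.853 − (−0.408) = +1.261 V and the balanced reaction transfers n = 2 electrons.
The balanced reaction is Hg2+(aq) + 2 Cr2+(aq) → Hg(l) + 2 Cr3+(aq), so Q = [Cr3+(aq)]^2 / ([Hg2+(aq)]·[Cr2+(aq)]^2) = 0.126 and log Q = −0.901.
By the Nernst equation, E = +1.261 − (0.0591/2)·(−0.901) = +1.288 V.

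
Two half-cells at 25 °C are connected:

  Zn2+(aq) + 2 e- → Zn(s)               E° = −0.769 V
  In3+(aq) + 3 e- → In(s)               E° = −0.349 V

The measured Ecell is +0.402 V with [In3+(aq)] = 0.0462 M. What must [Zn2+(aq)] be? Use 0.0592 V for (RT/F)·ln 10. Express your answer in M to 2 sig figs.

0.52 M

With In³⁺/In at the cathode and Zn²⁺/Zn at the anode, E°cell = −0.349 − (−0.769) = +0.420 V (n = 6).
Rearranging E = E° − (0.0592/n)·log Q gives log Q = 6(+0.420 − (+0.402))/0.0592 = 1.824.
For 2 In3+(aq) + 3 Zn(s) → 2 In(s) + 3 Zn2+(aq), the reaction quotient is Q = [Zn2+(aq)]^3 / [In3+(aq)]^2.
Solving for the unknown gives log [Zn2+(aq)] = −0.282, so [Zn2+(aq)] ≈ 0.52 M.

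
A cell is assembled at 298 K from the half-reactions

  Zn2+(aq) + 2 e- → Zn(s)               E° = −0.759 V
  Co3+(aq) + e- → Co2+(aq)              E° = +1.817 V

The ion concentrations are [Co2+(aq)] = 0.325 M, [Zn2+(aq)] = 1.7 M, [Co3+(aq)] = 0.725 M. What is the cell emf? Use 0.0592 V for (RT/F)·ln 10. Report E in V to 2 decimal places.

+2.59 V

Co³⁺/Co²⁺ is reduced (cathode, E° = +1.817 V) and Zn²⁺/Zn is oxidized (anode).
E°cell = +1.817 − (−0.759) = +2.576 V, with n = 2 electrons transferred.
The balanced reaction is 2 Co3+(aq) + Zn(s) → 2 Co2+(aq) + Zn2+(aq), so Q = ([Co2+(aq)]^2·[Zn2+(aq)]) / [Co3+(aq)]^2 = 0.342 and log Q = −0.466.
Applying E = E° − (RT ln10/nF)·log Q gives +2.576 − (0.0592/2)(−0.466) = +2.59 V.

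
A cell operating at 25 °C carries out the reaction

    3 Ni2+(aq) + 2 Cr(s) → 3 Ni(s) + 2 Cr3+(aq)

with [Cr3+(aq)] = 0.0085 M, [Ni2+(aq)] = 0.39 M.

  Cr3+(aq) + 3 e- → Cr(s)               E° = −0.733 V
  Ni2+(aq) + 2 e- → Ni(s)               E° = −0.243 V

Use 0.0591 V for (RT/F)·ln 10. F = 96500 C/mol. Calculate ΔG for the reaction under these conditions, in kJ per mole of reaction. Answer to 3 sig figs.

With Ni²⁺/Ni reduced at the cathode, E°cell = −0.243 − (−0.733) = +0.490 V and n = 6.
Here Q = [Cr3+(aq)]^2 / [Ni2+(aq)]^3 = 0.00122 (log Q = −2.914), giving E = +0.490 − (0.0591/6)·(−2.914) = +0.5187 V.
ΔG = −nFE = −(6)(96500)(+0.5187) J/mol = −300 kJ/mol.

−300 kJ/mol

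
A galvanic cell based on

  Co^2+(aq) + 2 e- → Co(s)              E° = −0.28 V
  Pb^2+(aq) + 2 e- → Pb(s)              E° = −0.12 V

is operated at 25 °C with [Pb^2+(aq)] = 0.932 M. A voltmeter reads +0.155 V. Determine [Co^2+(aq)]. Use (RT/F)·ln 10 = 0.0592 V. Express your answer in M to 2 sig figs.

With Pb²⁺/Pb at the cathode and Co²⁺/Co at the anode, E°cell = −0.12 − (−0.28) = +0.16 V (n = 2).
From the Nernst equation, log Q = n(E° − E)/0.0592 = 2·(+0.16 − (+0.155))/0.0592 = 0.169.
For Pb^2+(aq) + Co(s) → Pb(s) + Co^2+(aq), the reaction quotient is Q = [Co^2+(aq)] / [Pb^2+(aq)].
Isolating [Co^2+(aq)] in Q = 10^{0.169} yields log [Co^2+(aq)] = 0.138, i.e. 1.4 M.

1.4 M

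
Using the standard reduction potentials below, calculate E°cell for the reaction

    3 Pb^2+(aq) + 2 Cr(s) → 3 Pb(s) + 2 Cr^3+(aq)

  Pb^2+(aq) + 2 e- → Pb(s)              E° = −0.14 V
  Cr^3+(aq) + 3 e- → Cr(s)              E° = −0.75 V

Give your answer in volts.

In the reaction as written, Pb^2+(aq) is reduced (cathode) and Cr^3+(aq) is produced by oxidation at the anode.
E°cell = E°(cathode) − E°(anode) = −0.14 − (−0.75) = +0.61 V.

+0.61 V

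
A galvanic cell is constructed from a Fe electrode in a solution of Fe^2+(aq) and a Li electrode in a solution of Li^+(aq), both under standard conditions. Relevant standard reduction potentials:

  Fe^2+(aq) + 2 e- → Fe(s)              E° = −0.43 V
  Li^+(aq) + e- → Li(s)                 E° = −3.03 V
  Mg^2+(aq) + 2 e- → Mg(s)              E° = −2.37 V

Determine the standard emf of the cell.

Of the two couples in this cell, the one with the more positive reduction potential is reduced at the cathode: here that is Fe²⁺/Fe (−0.43 V); Li⁺/Li (−3.03 V) is the anode.
E°cell = E°(cathode) − E°(anode) = −0.43 − (−3.03) = +2.60 V.

+2.60 V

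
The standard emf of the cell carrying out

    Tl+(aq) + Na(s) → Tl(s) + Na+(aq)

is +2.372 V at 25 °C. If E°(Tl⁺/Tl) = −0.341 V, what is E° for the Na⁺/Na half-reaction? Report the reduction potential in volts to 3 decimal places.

−2.713 V

In the reaction as written the Tl⁺/Tl couple is reduced (cathode) and Na⁺/Na is oxidized (anode), so E°cell = E°(Tl⁺/Tl) − E°(Na⁺/Na).
E°(Na⁺/Na) = E°(cathode) − E°cell = −0.341 − (+2.372) = −2.713 V.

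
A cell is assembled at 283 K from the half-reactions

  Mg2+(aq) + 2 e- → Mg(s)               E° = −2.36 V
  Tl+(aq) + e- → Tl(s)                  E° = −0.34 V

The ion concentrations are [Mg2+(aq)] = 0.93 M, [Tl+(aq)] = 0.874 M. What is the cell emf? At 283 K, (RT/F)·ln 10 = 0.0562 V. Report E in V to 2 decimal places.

The Tl⁺/Tl couple has the more positive E°, so it is the cathode; Mg²⁺/Mg is the anode.
The standard potential is −0.34 − (−2.36) = +2.02 V and the balanced reaction transfers n = 2 electrons.
Balancing gives 2 Tl+(aq) + Mg(s) → 2 Tl(s) + Mg2+(aq); hence Q = [Mg2+(aq)] / [Tl+(aq)]^2 = 1.22 (log Q = 0.085).
By the Nernst equation, E = +2.02 − (0.0562/2)·(0.085) = +2.02 V.

+2.02 V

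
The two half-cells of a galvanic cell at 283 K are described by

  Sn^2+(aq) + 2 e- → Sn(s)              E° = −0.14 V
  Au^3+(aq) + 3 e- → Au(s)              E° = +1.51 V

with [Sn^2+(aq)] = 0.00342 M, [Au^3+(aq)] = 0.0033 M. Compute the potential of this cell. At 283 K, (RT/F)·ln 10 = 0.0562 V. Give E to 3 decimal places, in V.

Au³⁺/Au is reduced (cathode, E° = +1.51 V) and Sn²⁺/Sn is oxidized (anode).
E°cell = E°cat − E°an = +1.51 − (−0.14) = +1.65 V; n = 6.
Balancing gives 2 Au^3+(aq) + 3 Sn(s) → 2 Au(s) + 3 Sn^2+(aq); hence Q = [Sn^2+(aq)]^3 / [Au^3+(aq)]^2 = 0.00367 (log Q = −2.435).
By the Nernst equation, E = +1.65 − (0.0562/6)·(−2.435) = +1.673 V.

+1.673 V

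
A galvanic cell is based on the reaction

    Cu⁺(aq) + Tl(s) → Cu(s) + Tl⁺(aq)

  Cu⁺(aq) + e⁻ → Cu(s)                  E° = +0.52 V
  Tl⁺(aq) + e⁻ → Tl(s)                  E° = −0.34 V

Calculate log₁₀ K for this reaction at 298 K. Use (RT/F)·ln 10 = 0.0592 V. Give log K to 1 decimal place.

The Cu⁺/Cu couple is reduced (cathode); E°cell = +0.52 − (−0.34) = +0.86 V with n = 1.
At equilibrium E = 0, so log K = nE°cell / 0.0592 = (1)(+0.86) / 0.0592 = 14.5.

log K = 14.5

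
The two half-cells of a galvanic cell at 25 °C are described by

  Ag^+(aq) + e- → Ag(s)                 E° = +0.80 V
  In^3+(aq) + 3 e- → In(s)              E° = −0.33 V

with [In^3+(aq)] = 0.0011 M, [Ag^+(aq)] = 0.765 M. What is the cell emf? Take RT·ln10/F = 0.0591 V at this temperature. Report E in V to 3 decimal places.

+1.181 V

The Ag⁺/Ag couple has the more positive E°, so it is the cathode; In³⁺/In is the anode.
E°cell = +0.80 − (−0.33) = +1.13 V, with n = 3 electrons transferred.
For the overall reaction 3 Ag^+(aq) + In(s) → 3 Ag(s) + In^3+(aq), Q = [In^3+(aq)] / [Ag^+(aq)]^3 = 0.00246, giving log Q = −2.610.
E = E° − (0.0591/n)·log Q = +1.13 − (0.0591/3)(−2.610) = +1.181 V.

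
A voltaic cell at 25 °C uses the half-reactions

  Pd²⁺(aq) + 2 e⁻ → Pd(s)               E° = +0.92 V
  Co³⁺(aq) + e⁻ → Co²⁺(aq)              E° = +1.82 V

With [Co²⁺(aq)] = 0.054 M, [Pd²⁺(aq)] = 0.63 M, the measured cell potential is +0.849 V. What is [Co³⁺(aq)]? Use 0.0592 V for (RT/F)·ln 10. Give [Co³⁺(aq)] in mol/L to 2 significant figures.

With Co³⁺/Co²⁺ at the cathode and Pd²⁺/Pd at the anode, E°cell = +1.82 − (+0.92) = +0.90 V (n = 2).
Since E = E° − (0.0592/n)·log Q, log Q = n(E° − E)/0.0592 = 1.723.
The balanced reaction is 2 Co³⁺(aq) + Pd(s) → 2 Co²⁺(aq) + Pd²⁺(aq), so Q = ([Co²⁺(aq)]^2·[Pd²⁺(aq)]) / [Co³⁺(aq)]^2.
Isolating [Co³⁺(aq)] in Q = 10^{1.723} yields log [Co³⁺(aq)] = −2.229, i.e. 0.0059 M.

0.0059 M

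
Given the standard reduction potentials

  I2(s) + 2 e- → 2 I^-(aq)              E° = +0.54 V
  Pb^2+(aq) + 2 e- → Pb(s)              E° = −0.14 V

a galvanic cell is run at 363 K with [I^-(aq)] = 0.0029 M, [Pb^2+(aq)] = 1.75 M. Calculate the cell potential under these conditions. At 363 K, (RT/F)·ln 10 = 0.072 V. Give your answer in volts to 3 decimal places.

+0.854 V

The I₂/I⁻ couple has the more positive E°, so it is the cathode; Pb²⁺/Pb is the anode.
E°cell = E°cat − E°an = +0.54 − (−0.14) = +0.68 V; n = 2.
Balancing gives I2(s) + Pb(s) → 2 I^-(aq) + Pb^2+(aq); hence Q = [I^-(aq)]^2·[Pb^2+(aq)] = 1.47×10^−5 (log Q = −4.832).
By the Nernst equation, E = +0.68 − (0.072/2)·(−4.832) = +0.854 V.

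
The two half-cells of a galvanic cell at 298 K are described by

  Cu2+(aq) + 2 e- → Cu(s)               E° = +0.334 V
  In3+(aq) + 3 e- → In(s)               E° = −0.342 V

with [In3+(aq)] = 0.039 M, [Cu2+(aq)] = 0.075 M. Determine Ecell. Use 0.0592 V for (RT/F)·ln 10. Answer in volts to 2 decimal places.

+0.67 V

The Cu²⁺/Cu couple has the more positive E°, so it is the cathode; In³⁺/In is the anode.
The standard potential is +0.334 − (−0.342) = +0.676 V and the balanced reaction transfers n = 6 electrons.
The balanced reaction is 3 Cu2+(aq) + 2 In(s) → 3 Cu(s) + 2 In3+(aq), so Q = [In3+(aq)]^2 / [Cu2+(aq)]^3 = 3.61 and log Q = 0.557.
E = E° − (0.0592/n)·log Q = +0.676 − (0.0592/6)(0.557) = +0.67 V.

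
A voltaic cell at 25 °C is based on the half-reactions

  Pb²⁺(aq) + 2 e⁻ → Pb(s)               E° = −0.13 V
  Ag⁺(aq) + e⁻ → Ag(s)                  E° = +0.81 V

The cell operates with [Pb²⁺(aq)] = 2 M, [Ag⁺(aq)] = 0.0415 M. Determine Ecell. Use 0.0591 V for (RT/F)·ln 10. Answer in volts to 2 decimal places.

Since E°(Ag⁺/Ag) > E°(Pb²⁺/Pb), Ag⁺/Ag serves as the cathode.
The standard potential is +0.81 − (−0.13) = +0.94 V and the balanced reaction transfers n = 2 electrons.
For the overall reaction 2 Ag⁺(aq) + Pb(s) → 2 Ag(s) + Pb²⁺(aq), Q = [Pb²⁺(aq)] / [Ag⁺(aq)]^2 = 1.16×10^3, giving log Q = 3.065.
Applying E = E° − (RT ln10/nF)·log Q gives +0.94 − (0.0591/2)(3.065) = +0.85 V.

+0.85 V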